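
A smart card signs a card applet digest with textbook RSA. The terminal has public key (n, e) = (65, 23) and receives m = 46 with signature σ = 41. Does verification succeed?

passes

σ^23 mod 65 = 46
σ^23 mod 65 = 46 matches m.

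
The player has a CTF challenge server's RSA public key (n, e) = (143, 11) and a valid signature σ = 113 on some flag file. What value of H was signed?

Squares mod 143: σ^1≡113, σ^2≡42, σ^4≡48, σ^8≡16
11 = 8 + 2 + 1, so σ^11 ≡ 16·42·113 ≡ 3 (mod 143)

3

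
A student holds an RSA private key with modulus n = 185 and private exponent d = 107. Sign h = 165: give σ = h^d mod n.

h^2 ≡ 165^2 = 27225 ≡ 30
h^4 ≡ 30^2 = 900 ≡ 160
h^8 ≡ 160^2 = 25600 ≡ 70
h^16 ≡ 70^2 = 4900 ≡ 90
h^32 ≡ 90^2 = 8100 ≡ 145
h^64 ≡ 145^2 = 21025 ≡ 120
107 = 64 + 32 + 8 + 2 + 1, so h^107 ≡ 120·145·70·30·165 ≡ 135 (mod 185)

135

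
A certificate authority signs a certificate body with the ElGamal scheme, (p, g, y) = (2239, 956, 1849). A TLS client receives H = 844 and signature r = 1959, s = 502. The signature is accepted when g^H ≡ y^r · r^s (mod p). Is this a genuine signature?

forged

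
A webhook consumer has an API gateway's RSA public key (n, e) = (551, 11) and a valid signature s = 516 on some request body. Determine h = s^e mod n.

Squares mod 551: s^1≡516, s^2≡123, s^4≡252, s^8≡139
11 = 8 + 2 + 1, so s^11 ≡ 139·123·516 ≡ 542 (mod 551)

542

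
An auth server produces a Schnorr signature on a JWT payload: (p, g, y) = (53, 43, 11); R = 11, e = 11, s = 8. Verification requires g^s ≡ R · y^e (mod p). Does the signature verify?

g^s mod p:
43^2 = 1849 ≡ 47
43^4 ≡ 47^2 = 2209 ≡ 36
43^8 ≡ 36^2 = 1296 ≡ 24
R · y^e mod p:
11^2 = 121 ≡ 15
11^4 ≡ 15^2 = 225 ≡ 13
11^8 ≡ 13^2 = 169 ≡ 10
11 = 8 + 2 + 1, so 11^11 ≡ 10·15·11 ≡ 7 (mod 53)
11·7 = 77 ≡ 24 (mod 53)
24 ≡ 24 (mod 53); signature holds.

verifies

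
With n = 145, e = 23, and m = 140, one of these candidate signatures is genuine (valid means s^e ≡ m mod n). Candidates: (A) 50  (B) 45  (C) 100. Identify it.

B

Candidate A: Squares mod 145: 50^1≡50, 50^2≡35, 50^4≡65, 50^8≡20, 50^16≡110; 23 = 16 + 4 + 2 + 1, so 50^23 ≡ 110·65·35·50 ≡ 15 (mod 145)
Candidate B: Squares mod 145: 45^1≡45, 45^2≡140, 45^4≡25, 45^8≡45, 45^16≡140; 23 = 16 + 4 + 2 + 1, so 45^23 ≡ 140·25·140·45 ≡ 140 (mod 145)
  → matches m = 140
Candidate C: Squares mod 145: 100^1≡100, 100^2≡140, 100^4≡25, 100^8≡45, 100^16≡140; 23 = 16 + 4 + 2 + 1, so 100^23 ≡ 140·25·140·100 ≡ 5 (mod 145)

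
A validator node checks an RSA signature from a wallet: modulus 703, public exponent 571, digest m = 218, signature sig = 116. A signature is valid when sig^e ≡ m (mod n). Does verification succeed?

fails

sig^2 ≡ 116^2 = 13456 ≡ 99
sig^4 ≡ 99^2 = 9801 ≡ 662
sig^8 ≡ 662^2 = 438244 ≡ 275
sig^16 ≡ 275^2 = 75625 ≡ 404
sig^32 ≡ 404^2 = 163216 ≡ 120
sig^64 ≡ 120^2 = 14400 ≡ 340
sig^128 ≡ 340^2 = 115600 ≡ 308
sig^256 ≡ 308^2 = 94864 ≡ 662
sig^512 ≡ 662^2 = 438244 ≡ 275
571 = 512 + 32 + 16 + 8 + 2 + 1, so sig^571 ≡ 275·120·404·275·99·116 ≡ 98 (mod 703)
98 ≠ 218, so verification fails.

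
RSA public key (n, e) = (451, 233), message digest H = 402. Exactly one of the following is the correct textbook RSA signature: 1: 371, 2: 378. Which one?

1

Candidate 1: 371^2 = 137641 ≡ 86; 371^4 ≡ 86^2 = 7396 ≡ 180; 371^8 ≡ 180^2 = 32400 ≡ 379; 371^16 ≡ 379^2 = 143641 ≡ 223; 371^32 ≡ 223^2 = 49729 ≡ 119; 371^64 ≡ 119^2 = 14161 ≡ 180; 371^128 ≡ 180^2 = 32400 ≡ 379; 233 = 128 + 64 + 32 + 8 + 1, so 371^233 ≡ 379·180·119·379·371 ≡ 402 (mod 451)
  → matches H = 402
Candidate 2: 378^2 = 142884 ≡ 368; 378^4 ≡ 368^2 = 135424 ≡ 124; 378^8 ≡ 124^2 = 15376 ≡ 42; 378^16 ≡ 42^2 = 1764 ≡ 411; 378^32 ≡ 411^2 = 168921 ≡ 247; 378^64 ≡ 247^2 = 61009 ≡ 124; 378^128 ≡ 124^2 = 15376 ≡ 42; 233 = 128 + 64 + 32 + 8 + 1, so 378^233 ≡ 42·124·247·42·378 ≡ 9 (mod 451)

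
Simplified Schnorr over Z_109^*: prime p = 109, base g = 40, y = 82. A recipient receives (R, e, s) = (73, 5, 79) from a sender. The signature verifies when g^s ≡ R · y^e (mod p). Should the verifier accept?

g^s mod p:
40^79 mod 109 = 52
R · y^e mod p:
82^5 mod 109 = 71
73·71 = 5183 ≡ 60 (mod 109)
52 ≠ 60; the check fails.

reject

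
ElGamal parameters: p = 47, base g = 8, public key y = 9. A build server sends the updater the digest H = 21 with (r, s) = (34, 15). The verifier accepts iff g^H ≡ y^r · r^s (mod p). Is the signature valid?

valid

Left side g^H mod p:
Squares mod 47: 8^1≡8, 8^2≡17, 8^4≡7, 8^8≡2, 8^16≡4
21 = 16 + 4 + 1, so 8^21 ≡ 4·7·8 ≡ 36 (mod 47)
Right side y^r · r^s mod p:
Squares mod 47: 9^1≡9, 9^2≡34, 9^4≡28, 9^8≡32, 9^16≡37, 9^32≡6
34 = 32 + 2, so 9^34 ≡ 6·34 ≡ 16 (mod 47)
Squares mod 47: 34^1≡34, 34^2≡28, 34^4≡32, 34^8≡37
15 = 8 + 4 + 2 + 1, so 34^15 ≡ 37·32·28·34 ≡ 14 (mod 47)
16·14 = 224 ≡ 36 (mod 47)
36 ≡ 36 (mod 47), so the signature is genuine.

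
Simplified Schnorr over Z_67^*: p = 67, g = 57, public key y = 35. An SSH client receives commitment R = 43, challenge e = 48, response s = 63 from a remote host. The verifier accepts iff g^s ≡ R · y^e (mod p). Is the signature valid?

valid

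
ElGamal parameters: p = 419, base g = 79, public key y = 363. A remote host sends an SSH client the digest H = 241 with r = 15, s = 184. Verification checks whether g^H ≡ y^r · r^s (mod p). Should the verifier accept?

Left side g^H mod p:
79^2 = 6241 ≡ 375
79^4 ≡ 375^2 = 140625 ≡ 260
79^8 ≡ 260^2 = 67600 ≡ 141
79^16 ≡ 141^2 = 19881 ≡ 188
79^32 ≡ 188^2 = 35344 ≡ 148
79^64 ≡ 148^2 = 21904 ≡ 116
79^128 ≡ 116^2 = 13456 ≡ 48
241 = 128 + 64 + 32 + 16 + 1, so 79^241 ≡ 48·116·148·188·79 ≡ 148 (mod 419)
Right side y^r · r^s mod p:
363^2 = 131769 ≡ 203
363^4 ≡ 203^2 = 41209 ≡ 147
363^8 ≡ 147^2 = 21609 ≡ 240
15 = 8 + 4 + 2 + 1, so 363^15 ≡ 240·147·203·363 ≡ 408 (mod 419)
15^2 = 225
15^4 ≡ 225^2 = 50625 ≡ 345
15^8 ≡ 345^2 = 119025 ≡ 29
15^16 ≡ 29^2 = 841 ≡ 3
15^32 ≡ 3^2 = 9
15^64 ≡ 9^2 = 81
15^128 ≡ 81^2 = 6561 ≡ 276
184 = 128 + 32 + 16 + 8, so 15^184 ≡ 276·9·3·29 ≡ 323 (mod 419)
408·323 = 131784 ≡ 218 (mod 419)
148 ≠ 218, so verification fails.

reject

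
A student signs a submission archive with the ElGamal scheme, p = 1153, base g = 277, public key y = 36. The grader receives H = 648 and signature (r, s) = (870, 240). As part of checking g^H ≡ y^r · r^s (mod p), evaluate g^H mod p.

Squares mod 1153: 277^1≡277, 277^2≡631, 277^4≡376, 277^8≡710, 277^16≡239, 277^32≡624, 277^64≡815, 277^128≡97, 277^256≡185, 277^512≡788
648 = 512 + 128 + 8, so 277^648 ≡ 788·97·710 ≡ 156 (mod 1153)

156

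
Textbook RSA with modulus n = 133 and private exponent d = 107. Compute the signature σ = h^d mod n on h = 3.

h^2 ≡ 3^2 = 9
h^4 ≡ 9^2 = 81
h^8 ≡ 81^2 = 6561 ≡ 44
h^16 ≡ 44^2 = 1936 ≡ 74
h^32 ≡ 74^2 = 5476 ≡ 23
h^64 ≡ 23^2 = 529 ≡ 130
107 = 64 + 32 + 8 + 2 + 1, so h^107 ≡ 130·23·44·9·3 ≡ 89 (mod 133)

89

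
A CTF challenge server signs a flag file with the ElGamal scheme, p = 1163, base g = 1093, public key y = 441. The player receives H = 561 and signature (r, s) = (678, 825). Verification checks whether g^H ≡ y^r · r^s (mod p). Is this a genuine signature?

Left side g^H mod p:
Squares mod 1163: 1093^1≡1093, 1093^2≡248, 1093^4≡1028, 1093^8≡780, 1093^16≡151, 1093^32≡704, 1093^64≡178, 1093^128≡283, 1093^256≡1005, 1093^512≡541
561 = 512 + 32 + 16 + 1, so 1093^561 ≡ 541·704·151·1093 ≡ 161 (mod 1163)
Right side y^r · r^s mod p:
Squares mod 1163: 441^1≡441, 441^2≡260, 441^4≡146, 441^8≡382, 441^16≡549, 441^32≡184, 441^64≡129, 441^128≡359, 441^256≡951, 441^512≡750
678 = 512 + 128 + 32 + 4 + 2, so 441^678 ≡ 750·359·184·146·260 ≡ 576 (mod 1163)
Squares mod 1163: 678^1≡678, 678^2≡299, 678^4≡1013, 678^8≡403, 678^16≡752, 678^32≡286, 678^64≡386, 678^128≡132, 678^256≡1142, 678^512≡441
825 = 512 + 256 + 32 + 16 + 8 + 1, so 678^825 ≡ 441·1142·286·752·403·678 ≡ 1028 (mod 1163)
576·1028 = 592128 ≡ 161 (mod 1163)
161 ≡ 161 (mod 1163), so the signature is genuine.

genuine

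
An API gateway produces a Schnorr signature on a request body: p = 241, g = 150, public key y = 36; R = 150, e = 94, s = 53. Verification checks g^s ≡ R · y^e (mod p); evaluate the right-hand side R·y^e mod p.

36

Squares mod 241: 36^1≡36, 36^2≡91, 36^4≡87, 36^8≡98, 36^16≡205, 36^32≡91, 36^64≡87
94 = 64 + 16 + 8 + 4 + 2, so 36^94 ≡ 87·205·98·87·91 ≡ 87 (mod 241)
R · y^e ≡ 150·87 = 13050 ≡ 36 (mod 241)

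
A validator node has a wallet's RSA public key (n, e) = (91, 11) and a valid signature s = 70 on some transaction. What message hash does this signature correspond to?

Squares mod 91: s^1≡70, s^2≡77, s^4≡14, s^8≡14
11 = 8 + 2 + 1, so s^11 ≡ 14·77·70 ≡ 21 (mod 91)

21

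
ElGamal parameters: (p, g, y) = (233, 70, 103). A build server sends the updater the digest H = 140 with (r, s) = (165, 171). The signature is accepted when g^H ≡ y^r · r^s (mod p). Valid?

yes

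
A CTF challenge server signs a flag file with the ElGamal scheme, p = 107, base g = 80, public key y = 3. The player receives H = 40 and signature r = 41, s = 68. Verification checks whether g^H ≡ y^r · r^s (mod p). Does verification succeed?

fails

Left side g^H mod p:
Squares mod 107: 80^1≡80, 80^2≡87, 80^4≡79, 80^8≡35, 80^16≡48, 80^32≡57
40 = 32 + 8, so 80^40 ≡ 57·35 ≡ 69 (mod 107)
Right side y^r · r^s mod p:
Squares mod 107: 3^1≡3, 3^2≡9, 3^4≡81, 3^8≡34, 3^16≡86, 3^32≡13
41 = 32 + 8 + 1, so 3^41 ≡ 13·34·3 ≡ 42 (mod 107)
Squares mod 107: 41^1≡41, 41^2≡76, 41^4≡105, 41^8≡4, 41^16≡16, 41^32≡42, 41^64≡52
68 = 64 + 4, so 41^68 ≡ 52·105 ≡ 3 (mod 107)
42·3 = 126 ≡ 19 (mod 107)
69 ≠ 19, so verification fails.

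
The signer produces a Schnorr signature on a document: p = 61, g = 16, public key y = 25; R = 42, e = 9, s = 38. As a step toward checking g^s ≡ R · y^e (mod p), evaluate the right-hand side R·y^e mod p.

57

25^2 = 625 ≡ 15
25^4 ≡ 15^2 = 225 ≡ 42
25^8 ≡ 42^2 = 1764 ≡ 56
9 = 8 + 1, so 25^9 ≡ 56·25 ≡ 58 (mod 61)
R · y^e ≡ 42·58 = 2436 ≡ 57 (mod 61)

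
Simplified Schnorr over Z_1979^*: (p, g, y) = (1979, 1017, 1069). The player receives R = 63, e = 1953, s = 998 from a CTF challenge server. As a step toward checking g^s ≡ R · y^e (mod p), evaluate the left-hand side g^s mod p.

Squares mod 1979: 1017^1≡1017, 1017^2≡1251, 1017^4≡1591, 1017^8≡140, 1017^16≡1789, 1017^32≡478, 1017^64≡899, 1017^128≡769, 1017^256≡1619, 1017^512≡965
998 = 512 + 256 + 128 + 64 + 32 + 4 + 2, so 1017^998 ≡ 965·1619·769·899·478·1591·1251 ≡ 108 (mod 1979)

108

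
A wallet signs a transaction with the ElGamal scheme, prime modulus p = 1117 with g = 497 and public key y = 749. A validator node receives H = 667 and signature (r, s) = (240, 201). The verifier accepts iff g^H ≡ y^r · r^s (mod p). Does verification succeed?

fails

Left side g^H mod p:
497^2 = 247009 ≡ 152
497^4 ≡ 152^2 = 23104 ≡ 764
497^8 ≡ 764^2 = 583696 ≡ 622
497^16 ≡ 622^2 = 386884 ≡ 402
497^32 ≡ 402^2 = 161604 ≡ 756
497^64 ≡ 756^2 = 571536 ≡ 749
497^128 ≡ 749^2 = 561001 ≡ 267
497^256 ≡ 267^2 = 71289 ≡ 918
497^512 ≡ 918^2 = 842724 ≡ 506
667 = 512 + 128 + 16 + 8 + 2 + 1, so 497^667 ≡ 506·267·402·622·152·497 ≡ 19 (mod 1117)
Right side y^r · r^s mod p:
749^2 = 561001 ≡ 267
749^4 ≡ 267^2 = 71289 ≡ 918
749^8 ≡ 918^2 = 842724 ≡ 506
749^16 ≡ 506^2 = 256036 ≡ 243
749^32 ≡ 243^2 = 59049 ≡ 965
749^64 ≡ 965^2 = 931225 ≡ 764
749^128 ≡ 764^2 = 583696 ≡ 622
240 = 128 + 64 + 32 + 16, so 749^240 ≡ 622·764·965·243 ≡ 636 (mod 1117)
240^2 = 57600 ≡ 633
240^4 ≡ 633^2 = 400689 ≡ 803
240^8 ≡ 803^2 = 644809 ≡ 300
240^16 ≡ 300^2 = 90000 ≡ 640
240^32 ≡ 640^2 = 409600 ≡ 778
240^64 ≡ 778^2 = 605284 ≡ 987
240^128 ≡ 987^2 = 974169 ≡ 145
201 = 128 + 64 + 8 + 1, so 240^201 ≡ 145·987·300·240 ≡ 797 (mod 1117)
636·797 = 506892 ≡ 891 (mod 1117)
19 ≠ 891, so verification fails.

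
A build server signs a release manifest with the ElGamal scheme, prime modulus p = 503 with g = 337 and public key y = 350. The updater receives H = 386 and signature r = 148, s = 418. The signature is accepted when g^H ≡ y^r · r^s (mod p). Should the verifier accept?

accept

Left side g^H mod p:
337^2 = 113569 ≡ 394
337^4 ≡ 394^2 = 155236 ≡ 312
337^8 ≡ 312^2 = 97344 ≡ 265
337^16 ≡ 265^2 = 70225 ≡ 308
337^32 ≡ 308^2 = 94864 ≡ 300
337^64 ≡ 300^2 = 90000 ≡ 466
337^128 ≡ 466^2 = 217156 ≡ 363
337^256 ≡ 363^2 = 131769 ≡ 486
386 = 256 + 128 + 2, so 337^386 ≡ 486·363·394 ≡ 128 (mod 503)
Right side y^r · r^s mod p:
350^2 = 122500 ≡ 271
350^4 ≡ 271^2 = 73441 ≡ 3
350^8 ≡ 3^2 = 9
350^16 ≡ 9^2 = 81
350^32 ≡ 81^2 = 6561 ≡ 22
350^64 ≡ 22^2 = 484
350^128 ≡ 484^2 = 234256 ≡ 361
148 = 128 + 16 + 4, so 350^148 ≡ 361·81·3 ≡ 201 (mod 503)
148^2 = 21904 ≡ 275
148^4 ≡ 275^2 = 75625 ≡ 175
148^8 ≡ 175^2 = 30625 ≡ 445
148^16 ≡ 445^2 = 198025 ≡ 346
148^32 ≡ 346^2 = 119716 ≡ 2
148^64 ≡ 2^2 = 4
148^128 ≡ 4^2 = 16
148^256 ≡ 16^2 = 256
418 = 256 + 128 + 32 + 2, so 148^418 ≡ 256·16·2·275 ≡ 366 (mod 503)
201·366 = 73566 ≡ 128 (mod 503)
128 ≡ 128 (mod 503), so the signature is genuine.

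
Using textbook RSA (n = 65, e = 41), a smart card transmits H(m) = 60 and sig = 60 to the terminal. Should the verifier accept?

sig^41 mod 65 = 60
Since 60 equals the digest 60, verification succeeds.

accept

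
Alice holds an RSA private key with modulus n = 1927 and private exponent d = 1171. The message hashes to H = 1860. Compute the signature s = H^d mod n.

1177

H^2 ≡ 1860^2 = 3459600 ≡ 635
H^4 ≡ 635^2 = 403225 ≡ 482
H^8 ≡ 482^2 = 232324 ≡ 1084
H^16 ≡ 1084^2 = 1175056 ≡ 1513
H^32 ≡ 1513^2 = 2289169 ≡ 1820
H^64 ≡ 1820^2 = 3312400 ≡ 1814
H^128 ≡ 1814^2 = 3290596 ≡ 1207
H^256 ≡ 1207^2 = 1456849 ≡ 37
H^512 ≡ 37^2 = 1369
H^1024 ≡ 1369^2 = 1874161 ≡ 1117
1171 = 1024 + 128 + 16 + 2 + 1, so H^1171 ≡ 1117·1207·1513·635·1860 ≡ 1177 (mod 1927)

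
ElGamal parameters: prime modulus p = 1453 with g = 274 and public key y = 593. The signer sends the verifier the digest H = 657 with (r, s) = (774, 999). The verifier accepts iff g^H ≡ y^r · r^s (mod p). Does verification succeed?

passes

Left side g^H mod p:
274^2 = 75076 ≡ 973
274^4 ≡ 973^2 = 946729 ≡ 826
274^8 ≡ 826^2 = 682276 ≡ 819
274^16 ≡ 819^2 = 670761 ≡ 928
274^32 ≡ 928^2 = 861184 ≡ 1008
274^64 ≡ 1008^2 = 1016064 ≡ 417
274^128 ≡ 417^2 = 173889 ≡ 982
274^256 ≡ 982^2 = 964324 ≡ 985
274^512 ≡ 985^2 = 970225 ≡ 1074
657 = 512 + 128 + 16 + 1, so 274^657 ≡ 1074·982·928·274 ≡ 630 (mod 1453)
Right side y^r · r^s mod p:
593^2 = 351649 ≡ 23
593^4 ≡ 23^2 = 529
593^8 ≡ 529^2 = 279841 ≡ 865
593^16 ≡ 865^2 = 748225 ≡ 1383
593^32 ≡ 1383^2 = 1912689 ≡ 541
593^64 ≡ 541^2 = 292681 ≡ 628
593^128 ≡ 628^2 = 394384 ≡ 621
593^256 ≡ 621^2 = 385641 ≡ 596
593^512 ≡ 596^2 = 355216 ≡ 684
774 = 512 + 256 + 4 + 2, so 593^774 ≡ 684·596·529·23 ≡ 1361 (mod 1453)
774^2 = 599076 ≡ 440
774^4 ≡ 440^2 = 193600 ≡ 351
774^8 ≡ 351^2 = 123201 ≡ 1149
774^16 ≡ 1149^2 = 1320201 ≡ 877
774^32 ≡ 877^2 = 769129 ≡ 492
774^64 ≡ 492^2 = 242064 ≡ 866
774^128 ≡ 866^2 = 749956 ≡ 208
774^256 ≡ 208^2 = 43264 ≡ 1127
774^512 ≡ 1127^2 = 1270129 ≡ 207
999 = 512 + 256 + 128 + 64 + 32 + 4 + 2 + 1, so 774^999 ≡ 207·1127·208·866·492·351·440·774 ≡ 846 (mod 1453)
1361·846 = 1151406 ≡ 630 (mod 1453)
630 ≡ 630 (mod 1453), so the signature is genuine.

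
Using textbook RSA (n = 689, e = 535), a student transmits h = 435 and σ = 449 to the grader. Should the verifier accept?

Squares mod 689: σ^1≡449, σ^2≡413, σ^4≡386, σ^8≡172, σ^16≡646, σ^32≡471, σ^64≡672, σ^128≡289, σ^256≡152, σ^512≡367
535 = 512 + 16 + 4 + 2 + 1, so σ^535 ≡ 367·646·386·413·449 ≡ 435 (mod 689)
Since 435 equals the digest 435, verification succeeds.

accept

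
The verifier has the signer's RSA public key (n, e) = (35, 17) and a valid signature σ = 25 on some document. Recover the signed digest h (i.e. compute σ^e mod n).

σ^2 ≡ 25^2 = 625 ≡ 30
σ^4 ≡ 30^2 = 900 ≡ 25
σ^8 ≡ 25^2 = 625 ≡ 30
σ^16 ≡ 30^2 = 900 ≡ 25
17 = 16 + 1, so σ^17 ≡ 25·25 ≡ 30 (mod 35)

30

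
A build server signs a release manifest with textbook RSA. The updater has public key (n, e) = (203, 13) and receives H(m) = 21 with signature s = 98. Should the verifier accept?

Squares mod 203: s^1≡98, s^2≡63, s^4≡112, s^8≡161
13 = 8 + 4 + 1, so s^13 ≡ 161·112·98 ≡ 21 (mod 203)
21 = H(m), so the signature checks out.

accept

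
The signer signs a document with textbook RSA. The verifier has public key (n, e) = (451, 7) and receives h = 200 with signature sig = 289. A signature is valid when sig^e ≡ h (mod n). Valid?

no

Squares mod 451: sig^1≡289, sig^2≡86, sig^4≡180
7 = 4 + 2 + 1, so sig^7 ≡ 180·86·289 ≡ 251 (mod 451)
The recovered value 251 does not match the digest 200.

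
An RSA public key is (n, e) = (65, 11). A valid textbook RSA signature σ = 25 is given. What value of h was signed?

25

σ^2 ≡ 25^2 = 625 ≡ 40
σ^4 ≡ 40^2 = 1600 ≡ 40
σ^8 ≡ 40^2 = 1600 ≡ 40
11 = 8 + 2 + 1, so σ^11 ≡ 40·40·25 ≡ 25 (mod 65)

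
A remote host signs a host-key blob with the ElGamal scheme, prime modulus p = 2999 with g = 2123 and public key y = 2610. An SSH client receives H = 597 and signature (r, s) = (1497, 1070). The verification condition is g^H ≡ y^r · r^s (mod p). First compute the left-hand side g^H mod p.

499

2123^597 mod 2999 = 499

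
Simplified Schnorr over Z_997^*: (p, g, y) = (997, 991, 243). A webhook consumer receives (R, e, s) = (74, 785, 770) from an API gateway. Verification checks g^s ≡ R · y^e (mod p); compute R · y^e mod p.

243

243^785 mod 997 = 394
R · y^e ≡ 74·394 = 29156 ≡ 243 (mod 997)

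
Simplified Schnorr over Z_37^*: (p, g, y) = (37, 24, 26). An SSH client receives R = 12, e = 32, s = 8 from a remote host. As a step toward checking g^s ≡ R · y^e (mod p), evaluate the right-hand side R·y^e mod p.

9

26^2 = 676 ≡ 10
26^4 ≡ 10^2 = 100 ≡ 26
26^8 ≡ 26^2 = 676 ≡ 10
26^16 ≡ 10^2 = 100 ≡ 26
26^32 ≡ 26^2 = 676 ≡ 10
R · y^e ≡ 12·10 = 120 ≡ 9 (mod 37)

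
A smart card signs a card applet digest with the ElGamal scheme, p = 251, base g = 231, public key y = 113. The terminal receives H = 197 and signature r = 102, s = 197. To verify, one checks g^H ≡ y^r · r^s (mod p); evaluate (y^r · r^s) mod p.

113^2 = 12769 ≡ 219
113^4 ≡ 219^2 = 47961 ≡ 20
113^8 ≡ 20^2 = 400 ≡ 149
113^16 ≡ 149^2 = 22201 ≡ 113
113^32 ≡ 113^2 = 12769 ≡ 219
113^64 ≡ 219^2 = 47961 ≡ 20
102 = 64 + 32 + 4 + 2, so 113^102 ≡ 20·219·20·219 ≡ 219 (mod 251)
102^2 = 10404 ≡ 113
102^4 ≡ 113^2 = 12769 ≡ 219
102^8 ≡ 219^2 = 47961 ≡ 20
102^16 ≡ 20^2 = 400 ≡ 149
102^32 ≡ 149^2 = 22201 ≡ 113
102^64 ≡ 113^2 = 12769 ≡ 219
102^128 ≡ 219^2 = 47961 ≡ 20
197 = 128 + 64 + 4 + 1, so 102^197 ≡ 20·219·219·102 ≡ 138 (mod 251)
y^r · r^s ≡ 219·138 = 30222 ≡ 102 (mod 251)

102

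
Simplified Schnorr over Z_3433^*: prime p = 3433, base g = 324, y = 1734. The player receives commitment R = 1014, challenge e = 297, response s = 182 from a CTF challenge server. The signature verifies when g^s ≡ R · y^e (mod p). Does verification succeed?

g^s mod p:
324^182 mod 3433 = 622
R · y^e mod p:
1734^297 mod 3433 = 2523
1014·2523 = 2558322 ≡ 737 (mod 3433)
622 ≠ 737; the check fails.

fails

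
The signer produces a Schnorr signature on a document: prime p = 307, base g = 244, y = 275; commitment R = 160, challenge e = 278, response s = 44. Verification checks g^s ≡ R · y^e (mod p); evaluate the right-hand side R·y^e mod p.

275^2 = 75625 ≡ 103
275^4 ≡ 103^2 = 10609 ≡ 171
275^8 ≡ 171^2 = 29241 ≡ 76
275^16 ≡ 76^2 = 5776 ≡ 250
275^32 ≡ 250^2 = 62500 ≡ 179
275^64 ≡ 179^2 = 32041 ≡ 113
275^128 ≡ 113^2 = 12769 ≡ 182
275^256 ≡ 182^2 = 33124 ≡ 275
278 = 256 + 16 + 4 + 2, so 275^278 ≡ 275·250·171·103 ≡ 97 (mod 307)
R · y^e ≡ 160·97 = 15520 ≡ 170 (mod 307)

170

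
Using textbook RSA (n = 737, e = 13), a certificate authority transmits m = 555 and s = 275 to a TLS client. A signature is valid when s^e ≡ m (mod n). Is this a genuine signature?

Squares mod 737: s^1≡275, s^2≡451, s^4≡726, s^8≡121
13 = 8 + 4 + 1, so s^13 ≡ 121·726·275 ≡ 264 (mod 737)
264 ≠ 555, so verification fails.

forged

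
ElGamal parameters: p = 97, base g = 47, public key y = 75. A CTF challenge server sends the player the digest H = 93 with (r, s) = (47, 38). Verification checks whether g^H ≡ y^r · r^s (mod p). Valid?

Left side g^H mod p:
Squares mod 97: 47^1≡47, 47^2≡75, 47^4≡96, 47^8≡1, 47^16≡1, 47^32≡1, 47^64≡1
93 = 64 + 16 + 8 + 4 + 1, so 47^93 ≡ 1·1·1·96·47 ≡ 50 (mod 97)
Right side y^r · r^s mod p:
Squares mod 97: 75^1≡75, 75^2≡96, 75^4≡1, 75^8≡1, 75^16≡1, 75^32≡1
47 = 32 + 8 + 4 + 2 + 1, so 75^47 ≡ 1·1·1·96·75 ≡ 22 (mod 97)
Squares mod 97: 47^1≡47, 47^2≡75, 47^4≡96, 47^8≡1, 47^16≡1, 47^32≡1
38 = 32 + 4 + 2, so 47^38 ≡ 1·96·75 ≡ 22 (mod 97)
22·22 = 484 ≡ 96 (mod 97)
50 ≠ 96, so verification fails.

no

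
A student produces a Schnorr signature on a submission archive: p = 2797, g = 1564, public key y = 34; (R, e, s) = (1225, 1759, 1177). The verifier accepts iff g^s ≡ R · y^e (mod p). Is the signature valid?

invalid

g^s mod p:
Squares mod 2797: 1564^1≡1564, 1564^2≡1518, 1564^4≡2393, 1564^8≡990, 1564^16≡1150, 1564^32≡2316, 1564^64≡2007, 1564^128≡369, 1564^256≡1905, 1564^512≡1316, 1564^1024≡513
1177 = 1024 + 128 + 16 + 8 + 1, so 1564^1177 ≡ 513·369·1150·990·1564 ≡ 2763 (mod 2797)
R · y^e mod p:
Squares mod 2797: 34^1≡34, 34^2≡1156, 34^4≡2167, 34^8≡2523, 34^16≡2354, 34^32≡459, 34^64≡906, 34^128≡1315, 34^256≡679, 34^512≡2333, 34^1024≡2724
1759 = 1024 + 512 + 128 + 64 + 16 + 8 + 4 + 2 + 1, so 34^1759 ≡ 2724·2333·1315·906·2354·2523·2167·1156·34 ≡ 2153 (mod 2797)
1225·2153 = 2637425 ≡ 2651 (mod 2797)
2763 ≠ 2651; the check fails.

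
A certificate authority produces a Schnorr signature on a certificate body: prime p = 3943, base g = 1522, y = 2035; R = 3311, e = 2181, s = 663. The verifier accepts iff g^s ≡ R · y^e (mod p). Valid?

no

g^s mod p:
Squares mod 3943: 1522^1≡1522, 1522^2≡1943, 1522^4≡1798, 1522^8≡3487, 1522^16≡2900, 1522^32≡3524, 1522^64≡2069, 1522^128≡2606, 1522^256≡1390, 1522^512≡30
663 = 512 + 128 + 16 + 4 + 2 + 1, so 1522^663 ≡ 30·2606·2900·1798·1943·1522 ≡ 3927 (mod 3943)
R · y^e mod p:
Squares mod 3943: 2035^1≡2035, 2035^2≡1075, 2035^4≡326, 2035^8≡3758, 2035^16≡2681, 2035^32≡3615, 2035^64≡1123, 2035^128≡3312, 2035^256≡3861, 2035^512≡2781, 2035^1024≡1738, 2035^2048≡306
2181 = 2048 + 128 + 4 + 1, so 2035^2181 ≡ 306·3312·326·2035 ≡ 1016 (mod 3943)
3311·1016 = 3363976 ≡ 597 (mod 3943)
3927 ≠ 597; the check fails.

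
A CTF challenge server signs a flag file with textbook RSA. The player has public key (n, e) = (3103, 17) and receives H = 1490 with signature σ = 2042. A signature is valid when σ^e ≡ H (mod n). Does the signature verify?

Squares mod 3103: σ^1≡2042, σ^2≡2435, σ^4≡2495, σ^8≡407, σ^16≡1190
17 = 16 + 1, so σ^17 ≡ 1190·2042 ≡ 331 (mod 3103)
σ^17 mod 3103 = 331, but H = 1490.

does not verify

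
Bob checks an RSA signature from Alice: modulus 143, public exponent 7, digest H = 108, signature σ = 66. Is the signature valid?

Squares mod 143: σ^1≡66, σ^2≡66, σ^4≡66
7 = 4 + 2 + 1, so σ^7 ≡ 66·66·66 ≡ 66 (mod 143)
66 ≠ 108, so verification fails.

invalid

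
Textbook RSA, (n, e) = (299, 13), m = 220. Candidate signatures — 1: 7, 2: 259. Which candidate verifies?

2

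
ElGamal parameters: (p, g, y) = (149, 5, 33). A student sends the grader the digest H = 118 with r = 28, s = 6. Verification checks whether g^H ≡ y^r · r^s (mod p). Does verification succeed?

passes

Left side g^H mod p:
5^2 = 25
5^4 ≡ 25^2 = 625 ≡ 29
5^8 ≡ 29^2 = 841 ≡ 96
5^16 ≡ 96^2 = 9216 ≡ 127
5^32 ≡ 127^2 = 16129 ≡ 37
5^64 ≡ 37^2 = 1369 ≡ 28
118 = 64 + 32 + 16 + 4 + 2, so 5^118 ≡ 28·37·127·29·25 ≡ 49 (mod 149)
Right side y^r · r^s mod p:
33^2 = 1089 ≡ 46
33^4 ≡ 46^2 = 2116 ≡ 30
33^8 ≡ 30^2 = 900 ≡ 6
33^16 ≡ 6^2 = 36
28 = 16 + 8 + 4, so 33^28 ≡ 36·6·30 ≡ 73 (mod 149)
28^2 = 784 ≡ 39
28^4 ≡ 39^2 = 1521 ≡ 31
6 = 4 + 2, so 28^6 ≡ 31·39 ≡ 17 (mod 149)
73·17 = 1241 ≡ 49 (mod 149)
49 ≡ 49 (mod 149), so the signature is genuine.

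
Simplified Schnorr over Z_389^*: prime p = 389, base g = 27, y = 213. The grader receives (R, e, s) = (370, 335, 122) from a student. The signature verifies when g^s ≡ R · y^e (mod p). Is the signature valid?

valid

g^s mod p:
27^122 mod 389 = 239
R · y^e mod p:
213^335 mod 389 = 315
370·315 = 116550 ≡ 239 (mod 389)
239 ≡ 239 (mod 389); signature holds.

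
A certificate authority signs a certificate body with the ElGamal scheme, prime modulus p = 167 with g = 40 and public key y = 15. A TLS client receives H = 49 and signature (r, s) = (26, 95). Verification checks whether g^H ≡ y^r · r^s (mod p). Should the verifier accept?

Left side g^H mod p:
Squares mod 167: 40^1≡40, 40^2≡97, 40^4≡57, 40^8≡76, 40^16≡98, 40^32≡85
49 = 32 + 16 + 1, so 40^49 ≡ 85·98·40 ≡ 35 (mod 167)
Right side y^r · r^s mod p:
Squares mod 167: 15^1≡15, 15^2≡58, 15^4≡24, 15^8≡75, 15^16≡114
26 = 16 + 8 + 2, so 15^26 ≡ 114·75·58 ≡ 77 (mod 167)
Squares mod 167: 26^1≡26, 26^2≡8, 26^4≡64, 26^8≡88, 26^16≡62, 26^32≡3, 26^64≡9
95 = 64 + 16 + 8 + 4 + 2 + 1, so 26^95 ≡ 9·62·88·64·8·26 ≡ 46 (mod 167)
77·46 = 3542 ≡ 35 (mod 167)
35 ≡ 35 (mod 167), so the signature is genuine.

accept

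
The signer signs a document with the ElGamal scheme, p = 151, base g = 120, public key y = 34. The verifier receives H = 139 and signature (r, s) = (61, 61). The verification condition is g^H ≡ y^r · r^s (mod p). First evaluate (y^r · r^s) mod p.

7

34^2 = 1156 ≡ 99
34^4 ≡ 99^2 = 9801 ≡ 137
34^8 ≡ 137^2 = 18769 ≡ 45
34^16 ≡ 45^2 = 2025 ≡ 62
34^32 ≡ 62^2 = 3844 ≡ 69
61 = 32 + 16 + 8 + 4 + 1, so 34^61 ≡ 69·62·45·137·34 ≡ 43 (mod 151)
61^2 = 3721 ≡ 97
61^4 ≡ 97^2 = 9409 ≡ 47
61^8 ≡ 47^2 = 2209 ≡ 95
61^16 ≡ 95^2 = 9025 ≡ 116
61^32 ≡ 116^2 = 13456 ≡ 17
61 = 32 + 16 + 8 + 4 + 1, so 61^61 ≡ 17·116·95·47·61 ≡ 102 (mod 151)
y^r · r^s ≡ 43·102 = 4386 ≡ 7 (mod 151)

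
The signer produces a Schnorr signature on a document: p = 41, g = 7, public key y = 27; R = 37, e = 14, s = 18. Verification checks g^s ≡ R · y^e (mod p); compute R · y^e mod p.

5

27^14 mod 41 = 9
R · y^e ≡ 37·9 = 333 ≡ 5 (mod 41)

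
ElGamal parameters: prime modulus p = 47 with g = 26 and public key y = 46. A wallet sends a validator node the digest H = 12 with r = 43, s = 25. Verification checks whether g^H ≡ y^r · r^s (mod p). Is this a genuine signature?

genuine

Left side g^H mod p:
26^2 = 676 ≡ 18
26^4 ≡ 18^2 = 324 ≡ 42
26^8 ≡ 42^2 = 1764 ≡ 25
12 = 8 + 4, so 26^12 ≡ 25·42 ≡ 16 (mod 47)
Right side y^r · r^s mod p:
46^2 = 2116 ≡ 1
46^4 ≡ 1^2 = 1
46^8 ≡ 1^2 = 1
46^16 ≡ 1^2 = 1
46^32 ≡ 1^2 = 1
43 = 32 + 8 + 2 + 1, so 46^43 ≡ 1·1·1·46 ≡ 46 (mod 47)
43^2 = 1849 ≡ 16
43^4 ≡ 16^2 = 256 ≡ 21
43^8 ≡ 21^2 = 441 ≡ 18
43^16 ≡ 18^2 = 324 ≡ 42
25 = 16 + 8 + 1, so 43^25 ≡ 42·18·43 ≡ 31 (mod 47)
46·31 = 1426 ≡ 16 (mod 47)
16 ≡ 16 (mod 47), so the signature is genuine.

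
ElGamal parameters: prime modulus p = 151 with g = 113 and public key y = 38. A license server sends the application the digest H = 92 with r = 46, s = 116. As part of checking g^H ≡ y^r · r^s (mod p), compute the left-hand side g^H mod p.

85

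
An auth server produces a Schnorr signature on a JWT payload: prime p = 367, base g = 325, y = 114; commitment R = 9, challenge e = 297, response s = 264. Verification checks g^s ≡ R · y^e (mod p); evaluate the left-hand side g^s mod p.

325^2 = 105625 ≡ 296
325^4 ≡ 296^2 = 87616 ≡ 270
325^8 ≡ 270^2 = 72900 ≡ 234
325^16 ≡ 234^2 = 54756 ≡ 73
325^32 ≡ 73^2 = 5329 ≡ 191
325^64 ≡ 191^2 = 36481 ≡ 148
325^128 ≡ 148^2 = 21904 ≡ 251
325^256 ≡ 251^2 = 63001 ≡ 244
264 = 256 + 8, so 325^264 ≡ 244·234 ≡ 211 (mod 367)

211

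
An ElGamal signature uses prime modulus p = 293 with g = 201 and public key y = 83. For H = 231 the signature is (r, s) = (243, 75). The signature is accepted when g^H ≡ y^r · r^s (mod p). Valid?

yes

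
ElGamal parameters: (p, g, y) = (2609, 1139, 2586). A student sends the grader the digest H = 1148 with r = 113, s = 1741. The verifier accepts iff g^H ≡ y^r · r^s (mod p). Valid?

Left side g^H mod p:
1139^2 = 1297321 ≡ 648
1139^4 ≡ 648^2 = 419904 ≡ 2464
1139^8 ≡ 2464^2 = 6071296 ≡ 153
1139^16 ≡ 153^2 = 23409 ≡ 2537
1139^32 ≡ 2537^2 = 6436369 ≡ 2575
1139^64 ≡ 2575^2 = 6630625 ≡ 1156
1139^128 ≡ 1156^2 = 1336336 ≡ 528
1139^256 ≡ 528^2 = 278784 ≡ 2230
1139^512 ≡ 2230^2 = 4972900 ≡ 146
1139^1024 ≡ 146^2 = 21316 ≡ 444
1148 = 1024 + 64 + 32 + 16 + 8 + 4, so 1139^1148 ≡ 444·1156·2575·2537·153·2464 ≡ 1586 (mod 2609)
Right side y^r · r^s mod p:
2586^2 = 6687396 ≡ 529
2586^4 ≡ 529^2 = 279841 ≡ 678
2586^8 ≡ 678^2 = 459684 ≡ 500
2586^16 ≡ 500^2 = 250000 ≡ 2145
2586^32 ≡ 2145^2 = 4601025 ≡ 1358
2586^64 ≡ 1358^2 = 1844164 ≡ 2210
113 = 64 + 32 + 16 + 1, so 2586^113 ≡ 2210·1358·2145·2586 ≡ 205 (mod 2609)
113^2 = 12769 ≡ 2333
113^4 ≡ 2333^2 = 5442889 ≡ 515
113^8 ≡ 515^2 = 265225 ≡ 1716
113^16 ≡ 1716^2 = 2944656 ≡ 1704
113^32 ≡ 1704^2 = 2903616 ≡ 2408
113^64 ≡ 2408^2 = 5798464 ≡ 1266
113^128 ≡ 1266^2 = 1602756 ≡ 830
113^256 ≡ 830^2 = 688900 ≡ 124
113^512 ≡ 124^2 = 15376 ≡ 2331
113^1024 ≡ 2331^2 = 5433561 ≡ 1623
1741 = 1024 + 512 + 128 + 64 + 8 + 4 + 1, so 113^1741 ≡ 1623·2331·830·1266·1716·515·113 ≡ 2107 (mod 2609)
205·2107 = 431935 ≡ 1450 (mod 2609)
1586 ≠ 1450, so verification fails.

no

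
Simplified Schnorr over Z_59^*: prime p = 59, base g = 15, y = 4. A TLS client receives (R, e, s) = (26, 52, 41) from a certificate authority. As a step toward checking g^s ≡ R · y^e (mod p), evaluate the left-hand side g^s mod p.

27

Squares mod 59: 15^1≡15, 15^2≡48, 15^4≡3, 15^8≡9, 15^16≡22, 15^32≡12
41 = 32 + 8 + 1, so 15^41 ≡ 12·9·15 ≡ 27 (mod 59)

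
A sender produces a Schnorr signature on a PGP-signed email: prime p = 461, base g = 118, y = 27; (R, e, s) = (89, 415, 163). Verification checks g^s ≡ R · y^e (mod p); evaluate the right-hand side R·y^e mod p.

135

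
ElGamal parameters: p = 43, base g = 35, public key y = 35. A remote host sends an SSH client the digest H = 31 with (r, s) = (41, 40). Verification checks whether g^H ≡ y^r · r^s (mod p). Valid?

yes

Left side g^H mod p:
35^2 = 1225 ≡ 21
35^4 ≡ 21^2 = 441 ≡ 11
35^8 ≡ 11^2 = 121 ≡ 35
35^16 ≡ 35^2 = 1225 ≡ 21
31 = 16 + 8 + 4 + 2 + 1, so 35^31 ≡ 21·35·11·21·35 ≡ 4 (mod 43)
Right side y^r · r^s mod p:
35^2 = 1225 ≡ 21
35^4 ≡ 21^2 = 441 ≡ 11
35^8 ≡ 11^2 = 121 ≡ 35
35^16 ≡ 35^2 = 1225 ≡ 21
35^32 ≡ 21^2 = 441 ≡ 11
41 = 32 + 8 + 1, so 35^41 ≡ 11·35·35 ≡ 16 (mod 43)
41^2 = 1681 ≡ 4
41^4 ≡ 4^2 = 16
41^8 ≡ 16^2 = 256 ≡ 41
41^16 ≡ 41^2 = 1681 ≡ 4
41^32 ≡ 4^2 = 16
40 = 32 + 8, so 41^40 ≡ 16·41 ≡ 11 (mod 43)
16·11 = 176 ≡ 4 (mod 43)
4 ≡ 4 (mod 43), so the signature is genuine.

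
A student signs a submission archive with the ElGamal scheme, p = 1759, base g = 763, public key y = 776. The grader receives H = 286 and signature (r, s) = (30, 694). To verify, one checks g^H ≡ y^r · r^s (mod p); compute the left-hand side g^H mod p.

2

763^286 mod 1759 = 2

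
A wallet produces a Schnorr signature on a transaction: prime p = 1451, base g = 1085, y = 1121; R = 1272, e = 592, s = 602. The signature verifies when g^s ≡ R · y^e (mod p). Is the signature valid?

valid

g^s mod p:
1085^2 = 1177225 ≡ 464
1085^4 ≡ 464^2 = 215296 ≡ 548
1085^8 ≡ 548^2 = 300304 ≡ 1398
1085^16 ≡ 1398^2 = 1954404 ≡ 1358
1085^32 ≡ 1358^2 = 1844164 ≡ 1394
1085^64 ≡ 1394^2 = 1943236 ≡ 347
1085^128 ≡ 347^2 = 120409 ≡ 1427
1085^256 ≡ 1427^2 = 2036329 ≡ 576
1085^512 ≡ 576^2 = 331776 ≡ 948
602 = 512 + 64 + 16 + 8 + 2, so 1085^602 ≡ 948·347·1358·1398·464 ≡ 1102 (mod 1451)
R · y^e mod p:
1121^2 = 1256641 ≡ 75
1121^4 ≡ 75^2 = 5625 ≡ 1272
1121^8 ≡ 1272^2 = 1617984 ≡ 119
1121^16 ≡ 119^2 = 14161 ≡ 1102
1121^32 ≡ 1102^2 = 1214404 ≡ 1368
1121^64 ≡ 1368^2 = 1871424 ≡ 1085
1121^128 ≡ 1085^2 = 1177225 ≡ 464
1121^256 ≡ 464^2 = 215296 ≡ 548
1121^512 ≡ 548^2 = 300304 ≡ 1398
592 = 512 + 64 + 16, so 1121^592 ≡ 1398·1085·1102 ≡ 464 (mod 1451)
1272·464 = 590208 ≡ 1102 (mod 1451)
1102 ≡ 1102 (mod 1451); signature holds.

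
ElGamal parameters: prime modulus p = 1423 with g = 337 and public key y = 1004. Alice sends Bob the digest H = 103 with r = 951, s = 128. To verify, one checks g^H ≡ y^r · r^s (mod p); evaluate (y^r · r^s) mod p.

Squares mod 1423: 1004^1≡1004, 1004^2≡532, 1004^4≡1270, 1004^8≡641, 1004^16≡1057, 1004^32≡194, 1004^64≡638, 1004^128≡66, 1004^256≡87, 1004^512≡454
951 = 512 + 256 + 128 + 32 + 16 + 4 + 2 + 1, so 1004^951 ≡ 454·87·66·194·1057·1270·532·1004 ≡ 408 (mod 1423)
Squares mod 1423: 951^1≡951, 951^2≡796, 951^4≡381, 951^8≡15, 951^16≡225, 951^32≡820, 951^64≡744, 951^128≡1412
951^128 ≡ 1412 (mod 1423)
y^r · r^s ≡ 408·1412 = 576096 ≡ 1204 (mod 1423)

1204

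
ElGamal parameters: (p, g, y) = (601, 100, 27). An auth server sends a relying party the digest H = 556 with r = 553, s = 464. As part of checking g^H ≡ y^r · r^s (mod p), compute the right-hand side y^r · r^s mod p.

371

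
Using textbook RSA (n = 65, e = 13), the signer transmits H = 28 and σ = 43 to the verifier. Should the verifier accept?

σ^2 ≡ 43^2 = 1849 ≡ 29
σ^4 ≡ 29^2 = 841 ≡ 61
σ^8 ≡ 61^2 = 3721 ≡ 16
13 = 8 + 4 + 1, so σ^13 ≡ 16·61·43 ≡ 43 (mod 65)
σ^13 mod 65 = 43, but H = 28.

reject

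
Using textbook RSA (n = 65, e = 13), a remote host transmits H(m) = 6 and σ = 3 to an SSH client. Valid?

no

σ^2 ≡ 3^2 = 9
σ^4 ≡ 9^2 = 81 ≡ 16
σ^8 ≡ 16^2 = 256 ≡ 61
13 = 8 + 4 + 1, so σ^13 ≡ 61·16·3 ≡ 3 (mod 65)
σ^13 mod 65 = 3, but H(m) = 6.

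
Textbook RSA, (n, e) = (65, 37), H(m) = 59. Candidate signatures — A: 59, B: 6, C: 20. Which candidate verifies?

Candidate A: Squares mod 65: 59^1≡59, 59^2≡36, 59^4≡61, 59^8≡16, 59^16≡61, 59^32≡16; 37 = 32 + 4 + 1, so 59^37 ≡ 16·61·59 ≡ 59 (mod 65)
  → matches H(m) = 59
Candidate B: Squares mod 65: 6^1≡6, 6^2≡36, 6^4≡61, 6^8≡16, 6^16≡61, 6^32≡16; 37 = 32 + 4 + 1, so 6^37 ≡ 16·61·6 ≡ 6 (mod 65)
Candidate C: Squares mod 65: 20^1≡20, 20^2≡10, 20^4≡35, 20^8≡55, 20^16≡35, 20^32≡55; 37 = 32 + 4 + 1, so 20^37 ≡ 55·35·20 ≡ 20 (mod 65)

A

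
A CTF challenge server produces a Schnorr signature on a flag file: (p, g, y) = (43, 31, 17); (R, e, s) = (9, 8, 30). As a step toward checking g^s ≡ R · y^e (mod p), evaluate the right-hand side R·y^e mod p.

17^8 mod 43 = 10
R · y^e ≡ 9·10 = 90 ≡ 4 (mod 43)

4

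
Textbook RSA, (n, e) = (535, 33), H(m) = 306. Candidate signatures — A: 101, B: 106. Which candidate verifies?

A

Candidate A: Squares mod 535: 101^1≡101, 101^2≡36, 101^4≡226, 101^8≡251, 101^16≡406, 101^32≡56; 33 = 32 + 1, so 101^33 ≡ 56·101 ≡ 306 (mod 535)
  → matches H(m) = 306
Candidate B: Squares mod 535: 106^1≡106, 106^2≡1, 106^4≡1, 106^8≡1, 106^16≡1, 106^32≡1; 33 = 32 + 1, so 106^33 ≡ 1·106 ≡ 106 (mod 535)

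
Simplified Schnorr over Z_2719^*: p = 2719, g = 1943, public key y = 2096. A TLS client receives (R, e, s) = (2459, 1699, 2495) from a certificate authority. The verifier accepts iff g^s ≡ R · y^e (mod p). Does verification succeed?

g^s mod p:
1943^2 = 3775249 ≡ 1277
1943^4 ≡ 1277^2 = 1630729 ≡ 2048
1943^8 ≡ 2048^2 = 4194304 ≡ 1606
1943^16 ≡ 1606^2 = 2579236 ≡ 1624
1943^32 ≡ 1624^2 = 2637376 ≡ 2665
1943^64 ≡ 2665^2 = 7102225 ≡ 197
1943^128 ≡ 197^2 = 38809 ≡ 743
1943^256 ≡ 743^2 = 552049 ≡ 92
1943^512 ≡ 92^2 = 8464 ≡ 307
1943^1024 ≡ 307^2 = 94249 ≡ 1803
1943^2048 ≡ 1803^2 = 3250809 ≡ 1604
2495 = 2048 + 256 + 128 + 32 + 16 + 8 + 4 + 2 + 1, so 1943^2495 ≡ 1604·92·743·2665·1624·1606·2048·1277·1943 ≡ 1283 (mod 2719)
R · y^e mod p:
2096^2 = 4393216 ≡ 2031
2096^4 ≡ 2031^2 = 4124961 ≡ 238
2096^8 ≡ 238^2 = 56644 ≡ 2264
2096^16 ≡ 2264^2 = 5125696 ≡ 381
2096^32 ≡ 381^2 = 145161 ≡ 1054
2096^64 ≡ 1054^2 = 1110916 ≡ 1564
2096^128 ≡ 1564^2 = 2446096 ≡ 1715
2096^256 ≡ 1715^2 = 2941225 ≡ 1986
2096^512 ≡ 1986^2 = 3944196 ≡ 1646
2096^1024 ≡ 1646^2 = 2709316 ≡ 1192
1699 = 1024 + 512 + 128 + 32 + 2 + 1, so 2096^1699 ≡ 1192·1646·1715·1054·2031·2096 ≡ 382 (mod 2719)
2459·382 = 939338 ≡ 1283 (mod 2719)
1283 ≡ 1283 (mod 2719); signature holds.

passes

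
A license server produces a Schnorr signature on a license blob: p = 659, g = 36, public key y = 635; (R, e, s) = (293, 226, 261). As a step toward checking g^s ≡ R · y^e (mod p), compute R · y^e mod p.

605

635^226 mod 659 = 173
R · y^e ≡ 293·173 = 50689 ≡ 605 (mod 659)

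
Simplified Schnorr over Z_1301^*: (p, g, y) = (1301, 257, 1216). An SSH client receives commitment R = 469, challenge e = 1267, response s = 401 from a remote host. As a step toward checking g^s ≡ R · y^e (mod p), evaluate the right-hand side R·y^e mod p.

Squares mod 1301: 1216^1≡1216, 1216^2≡720, 1216^4≡602, 1216^8≡726, 1216^16≡171, 1216^32≡619, 1216^64≡667, 1216^128≡1248, 1216^256≡207, 1216^512≡1217, 1216^1024≡551
1267 = 1024 + 128 + 64 + 32 + 16 + 2 + 1, so 1216^1267 ≡ 551·1248·667·619·171·720·1216 ≡ 1077 (mod 1301)
R · y^e ≡ 469·1077 = 505113 ≡ 325 (mod 1301)

325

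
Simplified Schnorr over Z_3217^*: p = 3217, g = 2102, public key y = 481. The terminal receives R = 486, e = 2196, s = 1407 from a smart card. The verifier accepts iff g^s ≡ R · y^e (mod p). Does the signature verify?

does not verify

g^s mod p:
2102^1407 mod 3217 = 1794
R · y^e mod p:
481^2196 mod 3217 = 2100
486·2100 = 1020600 ≡ 811 (mod 3217)
1794 ≠ 811; the check fails.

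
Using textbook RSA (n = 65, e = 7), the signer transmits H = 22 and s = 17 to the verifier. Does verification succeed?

fails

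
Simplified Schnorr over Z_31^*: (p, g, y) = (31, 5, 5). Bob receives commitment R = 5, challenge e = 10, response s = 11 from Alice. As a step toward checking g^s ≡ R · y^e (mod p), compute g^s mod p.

25

5^2 = 25
5^4 ≡ 25^2 = 625 ≡ 5
5^8 ≡ 5^2 = 25
11 = 8 + 2 + 1, so 5^11 ≡ 25·25·5 ≡ 25 (mod 31)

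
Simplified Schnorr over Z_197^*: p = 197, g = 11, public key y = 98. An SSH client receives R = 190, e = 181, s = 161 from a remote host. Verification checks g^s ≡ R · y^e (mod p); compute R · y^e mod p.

98^2 = 9604 ≡ 148
98^4 ≡ 148^2 = 21904 ≡ 37
98^8 ≡ 37^2 = 1369 ≡ 187
98^16 ≡ 187^2 = 34969 ≡ 100
98^32 ≡ 100^2 = 10000 ≡ 150
98^64 ≡ 150^2 = 22500 ≡ 42
98^128 ≡ 42^2 = 1764 ≡ 188
181 = 128 + 32 + 16 + 4 + 1, so 98^181 ≡ 188·150·100·37·98 ≡ 131 (mod 197)
R · y^e ≡ 190·131 = 24890 ≡ 68 (mod 197)

68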